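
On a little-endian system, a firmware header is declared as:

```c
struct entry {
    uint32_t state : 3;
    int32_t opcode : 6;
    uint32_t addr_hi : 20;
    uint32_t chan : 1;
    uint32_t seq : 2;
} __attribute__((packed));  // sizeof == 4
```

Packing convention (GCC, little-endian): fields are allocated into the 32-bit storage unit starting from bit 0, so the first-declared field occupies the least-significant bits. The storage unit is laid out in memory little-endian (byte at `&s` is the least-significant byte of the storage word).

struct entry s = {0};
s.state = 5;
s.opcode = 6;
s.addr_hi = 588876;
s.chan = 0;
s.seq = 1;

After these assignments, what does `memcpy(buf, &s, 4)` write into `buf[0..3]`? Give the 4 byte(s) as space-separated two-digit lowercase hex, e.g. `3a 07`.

35 98 f8 51

state (3b) val=5 bits=0x5 at bit 0: 0x00000005
opcode (6b) val=6 bits=0x6 at bit 3: 0x00000035
addr_hi (20b) val=588876 bits=0x8fc4c at bit 9: 0x11f89835
chan (1b) val=0 bits=0x0 at bit 29: 0x11f89835
seq (2b) val=1 bits=0x1 at bit 30: 0x51f89835
word = 0x51f89835 → little-endian bytes:
  [0]=0x35  [1]=0x98  [2]=0xf8  [3]=0x51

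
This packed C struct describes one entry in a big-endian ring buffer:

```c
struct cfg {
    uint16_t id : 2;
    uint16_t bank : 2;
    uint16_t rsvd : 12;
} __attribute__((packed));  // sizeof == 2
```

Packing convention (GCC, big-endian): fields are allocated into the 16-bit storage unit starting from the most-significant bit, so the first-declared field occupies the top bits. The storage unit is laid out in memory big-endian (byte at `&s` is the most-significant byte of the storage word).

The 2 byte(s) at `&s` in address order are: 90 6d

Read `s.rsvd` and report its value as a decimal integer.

109

[0]=0x90 [1]=0x6d (big-endian) → word 0x906d
id:2 @ bit 14 → (0x906d>>14)&0x3 = 0x2
bank:2 @ bit 12 → (0x906d>>12)&0x3 = 0x1
rsvd:12 @ bit 0 → (0x906d>>0)&0xfff = 0x6d  ←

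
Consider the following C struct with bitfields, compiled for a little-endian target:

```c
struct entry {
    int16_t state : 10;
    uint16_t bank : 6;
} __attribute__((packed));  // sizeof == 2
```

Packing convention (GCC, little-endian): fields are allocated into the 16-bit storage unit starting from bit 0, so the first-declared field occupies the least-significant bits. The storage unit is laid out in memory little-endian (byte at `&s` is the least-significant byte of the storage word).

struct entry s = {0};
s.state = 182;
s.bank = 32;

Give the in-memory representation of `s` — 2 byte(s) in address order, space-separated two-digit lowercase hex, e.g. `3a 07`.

state (10b) val=182 bits=0xb6 at bit 0: 0x00b6
bank (6b) val=32 bits=0x20 at bit 10: 0x80b6
word = 0x80b6 → little-endian bytes:
  [0]=0xb6  [1]=0x80

b6 80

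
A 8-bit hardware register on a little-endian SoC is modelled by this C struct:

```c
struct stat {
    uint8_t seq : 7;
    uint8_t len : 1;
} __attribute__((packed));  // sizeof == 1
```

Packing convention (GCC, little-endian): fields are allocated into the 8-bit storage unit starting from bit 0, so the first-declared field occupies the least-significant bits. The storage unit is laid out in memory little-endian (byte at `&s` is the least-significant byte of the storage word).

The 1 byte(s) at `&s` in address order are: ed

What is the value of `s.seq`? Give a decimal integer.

[0]=0xed (little-endian) → word 0xed
seq [0+:7] = (word>>0) & 0x7f = 109  ←
len [7+:1] = (word>>7) & 0x1 = 1

109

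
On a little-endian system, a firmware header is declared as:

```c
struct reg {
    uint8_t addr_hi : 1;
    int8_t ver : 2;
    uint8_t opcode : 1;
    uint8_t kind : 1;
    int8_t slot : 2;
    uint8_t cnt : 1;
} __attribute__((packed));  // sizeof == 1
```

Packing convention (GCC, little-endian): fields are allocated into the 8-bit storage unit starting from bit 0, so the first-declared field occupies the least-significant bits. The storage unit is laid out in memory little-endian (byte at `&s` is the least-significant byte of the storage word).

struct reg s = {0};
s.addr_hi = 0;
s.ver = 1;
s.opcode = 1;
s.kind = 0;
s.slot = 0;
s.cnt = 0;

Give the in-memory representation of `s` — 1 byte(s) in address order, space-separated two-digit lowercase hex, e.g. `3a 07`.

0a

addr_hi:1 = 0 → 0x0 << 0 → word 0x00
ver:2 = 1 → 0x1 << 1 → word 0x02
opcode:1 = 1 → 0x1 << 3 → word 0x0a
kind:1 = 0 → 0x0 << 4 → word 0x0a
slot:2 = 0 → 0x0 << 5 → word 0x0a
cnt:1 = 0 → 0x0 << 7 → word 0x0a
word = 0x0a → little-endian bytes:
  [0]=0x0a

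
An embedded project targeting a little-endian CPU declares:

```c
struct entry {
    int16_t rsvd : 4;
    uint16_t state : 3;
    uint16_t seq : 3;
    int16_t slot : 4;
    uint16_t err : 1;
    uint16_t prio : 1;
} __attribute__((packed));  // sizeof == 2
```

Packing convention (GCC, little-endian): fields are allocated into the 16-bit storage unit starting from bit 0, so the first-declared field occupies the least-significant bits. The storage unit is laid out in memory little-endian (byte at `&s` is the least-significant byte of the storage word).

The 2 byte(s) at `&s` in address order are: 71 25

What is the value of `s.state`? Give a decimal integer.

[0]=0x71 [1]=0x25 (little-endian) → word 0x2571
rsvd [0+:4] = (word>>0) & 0xf = 1
state [4+:3] = (word>>4) & 0x7 = 7  ←
seq [7+:3] = (word>>7) & 0x7 = 2
slot [10+:4] = (word>>10) & 0xf = 9
err [14+:1] = (word>>14) & 0x1 = 0
prio [15+:1] = (word>>15) & 0x1 = 0

7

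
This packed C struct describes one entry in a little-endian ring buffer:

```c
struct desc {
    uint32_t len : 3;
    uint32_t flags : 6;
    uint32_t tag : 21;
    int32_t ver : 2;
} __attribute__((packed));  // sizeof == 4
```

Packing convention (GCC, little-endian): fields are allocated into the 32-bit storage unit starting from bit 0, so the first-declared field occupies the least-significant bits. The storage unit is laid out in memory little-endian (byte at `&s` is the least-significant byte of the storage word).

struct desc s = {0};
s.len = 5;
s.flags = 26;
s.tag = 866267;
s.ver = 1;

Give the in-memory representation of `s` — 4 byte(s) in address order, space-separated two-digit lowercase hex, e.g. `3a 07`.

len:3 = 5 → 0x5 << 0 → word 0x00000005
flags:6 = 26 → 0x1a << 3 → word 0x000000d5
tag:21 = 866267 → 0xd37db << 9 → word 0x1a6fb6d5
ver:2 = 1 → 0x1 << 30 → word 0x5a6fb6d5
word = 0x5a6fb6d5 → little-endian bytes:
  [0]=0xd5  [1]=0xb6  [2]=0x6f  [3]=0x5a

d5 b6 6f 5a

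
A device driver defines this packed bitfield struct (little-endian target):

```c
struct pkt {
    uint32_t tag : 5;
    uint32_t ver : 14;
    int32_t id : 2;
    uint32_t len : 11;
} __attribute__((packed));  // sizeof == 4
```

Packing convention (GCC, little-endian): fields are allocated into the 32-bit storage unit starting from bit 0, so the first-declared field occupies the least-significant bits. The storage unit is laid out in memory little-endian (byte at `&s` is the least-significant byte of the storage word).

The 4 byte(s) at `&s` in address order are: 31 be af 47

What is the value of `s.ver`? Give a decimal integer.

15857

[0]=0x31 [1]=0xbe [2]=0xaf [3]=0x47 (little-endian) → word 0x47afbe31
tag:5 @ bit 0 → (0x47afbe31>>0)&0x1f = 0x11
ver:14 @ bit 5 → (0x47afbe31>>5)&0x3fff = 0x3df1  ←
id:2 @ bit 19 → (0x47afbe31>>19)&0x3 = 0x1
len:11 @ bit 21 → (0x47afbe31>>21)&0x7ff = 0x23d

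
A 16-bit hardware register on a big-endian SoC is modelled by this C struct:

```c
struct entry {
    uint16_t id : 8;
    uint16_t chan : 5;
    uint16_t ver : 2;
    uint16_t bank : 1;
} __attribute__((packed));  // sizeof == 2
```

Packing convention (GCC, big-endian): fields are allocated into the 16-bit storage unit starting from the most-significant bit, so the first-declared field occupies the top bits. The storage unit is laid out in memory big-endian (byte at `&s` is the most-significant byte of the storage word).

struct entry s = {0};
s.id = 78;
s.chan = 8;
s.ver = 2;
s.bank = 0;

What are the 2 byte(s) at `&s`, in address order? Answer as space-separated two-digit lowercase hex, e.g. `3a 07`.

[8+:8] id=78 & 0xff = 0x4e; word=0x4e00
[3+:5] chan=8 & 0x1f = 0x8; word=0x4e40
[1+:2] ver=2 & 0x3 = 0x2; word=0x4e44
[0+:1] bank=0 & 0x1 = 0x0; word=0x4e44
word = 0x4e44 → big-endian bytes:
  [0]=0x4e  [1]=0x44

4e 44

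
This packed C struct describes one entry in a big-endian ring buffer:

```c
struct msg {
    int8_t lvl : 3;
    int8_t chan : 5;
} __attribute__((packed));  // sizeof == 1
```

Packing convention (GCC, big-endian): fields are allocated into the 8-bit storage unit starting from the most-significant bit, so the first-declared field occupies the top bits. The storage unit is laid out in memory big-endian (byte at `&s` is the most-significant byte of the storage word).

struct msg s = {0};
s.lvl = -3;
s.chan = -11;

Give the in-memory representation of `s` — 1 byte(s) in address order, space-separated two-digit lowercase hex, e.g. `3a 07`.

lvl:3 = -3 → 0x5 << 5 → word 0xa0
chan:5 = -11 → 0x15 << 0 → word 0xb5
word = 0xb5 → big-endian bytes:
  [0]=0xb5

b5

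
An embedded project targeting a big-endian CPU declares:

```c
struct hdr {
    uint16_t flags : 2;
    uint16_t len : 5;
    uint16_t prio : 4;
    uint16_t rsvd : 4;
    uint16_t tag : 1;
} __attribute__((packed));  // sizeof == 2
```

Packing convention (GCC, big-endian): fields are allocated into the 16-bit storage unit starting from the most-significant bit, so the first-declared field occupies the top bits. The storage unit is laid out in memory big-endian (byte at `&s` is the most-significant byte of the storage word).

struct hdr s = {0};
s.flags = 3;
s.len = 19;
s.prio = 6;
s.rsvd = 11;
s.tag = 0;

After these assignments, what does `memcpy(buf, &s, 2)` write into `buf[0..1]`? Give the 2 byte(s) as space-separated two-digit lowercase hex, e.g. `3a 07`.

flags (2b) val=3 bits=0x3 at bit 14: 0xc000
len (5b) val=19 bits=0x13 at bit 9: 0xe600
prio (4b) val=6 bits=0x6 at bit 5: 0xe6c0
rsvd (4b) val=11 bits=0xb at bit 1: 0xe6d6
tag (1b) val=0 bits=0x0 at bit 0: 0xe6d6
word = 0xe6d6 → big-endian bytes:
  [0]=0xe6  [1]=0xd6

e6 d6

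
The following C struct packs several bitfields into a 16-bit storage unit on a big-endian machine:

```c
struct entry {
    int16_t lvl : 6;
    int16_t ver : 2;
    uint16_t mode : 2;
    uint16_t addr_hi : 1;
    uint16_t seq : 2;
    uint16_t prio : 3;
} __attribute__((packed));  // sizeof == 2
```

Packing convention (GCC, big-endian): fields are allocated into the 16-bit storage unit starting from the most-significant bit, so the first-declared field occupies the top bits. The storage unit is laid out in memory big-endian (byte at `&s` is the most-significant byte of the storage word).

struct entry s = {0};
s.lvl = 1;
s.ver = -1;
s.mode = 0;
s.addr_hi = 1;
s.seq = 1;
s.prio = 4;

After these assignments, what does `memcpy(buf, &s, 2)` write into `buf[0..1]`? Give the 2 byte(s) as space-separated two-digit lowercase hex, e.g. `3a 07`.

[10+:6] lvl=1 & 0x3f = 0x1; word=0x0400
[8+:2] ver=-1 & 0x3 = 0x3; word=0x0700
[6+:2] mode=0 & 0x3 = 0x0; word=0x0700
[5+:1] addr_hi=1 & 0x1 = 0x1; word=0x0720
[3+:2] seq=1 & 0x3 = 0x1; word=0x0728
[0+:3] prio=4 & 0x7 = 0x4; word=0x072c
word = 0x072c → big-endian bytes:
  [0]=0x07  [1]=0x2c

07 2c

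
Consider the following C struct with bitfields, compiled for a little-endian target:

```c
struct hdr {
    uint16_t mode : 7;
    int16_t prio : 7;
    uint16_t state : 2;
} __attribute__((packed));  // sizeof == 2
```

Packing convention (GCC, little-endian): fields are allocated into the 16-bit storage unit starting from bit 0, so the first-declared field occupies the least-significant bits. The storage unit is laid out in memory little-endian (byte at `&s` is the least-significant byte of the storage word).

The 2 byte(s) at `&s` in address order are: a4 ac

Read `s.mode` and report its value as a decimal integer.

[0]=0xa4 [1]=0xac (little-endian) → word 0xaca4
mode [0+:7] = (word>>0) & 0x7f = 36  ←
prio [7+:7] = (word>>7) & 0x7f = 89
state [14+:2] = (word>>14) & 0x3 = 2

36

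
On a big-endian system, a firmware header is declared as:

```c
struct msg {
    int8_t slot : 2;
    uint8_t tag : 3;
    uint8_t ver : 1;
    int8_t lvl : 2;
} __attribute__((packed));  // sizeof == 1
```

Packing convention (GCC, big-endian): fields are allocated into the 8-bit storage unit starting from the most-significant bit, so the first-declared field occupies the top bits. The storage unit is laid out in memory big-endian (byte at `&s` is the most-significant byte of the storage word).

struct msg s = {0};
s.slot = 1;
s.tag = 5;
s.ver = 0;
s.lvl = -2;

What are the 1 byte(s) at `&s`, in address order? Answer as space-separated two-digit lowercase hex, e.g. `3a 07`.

6a

slot (2b) val=1 bits=0x1 at bit 6: 0x40
tag (3b) val=5 bits=0x5 at bit 3: 0x68
ver (1b) val=0 bits=0x0 at bit 2: 0x68
lvl (2b) val=-2 bits=0x2 at bit 0: 0x6a
word = 0x6a → big-endian bytes:
  [0]=0x6a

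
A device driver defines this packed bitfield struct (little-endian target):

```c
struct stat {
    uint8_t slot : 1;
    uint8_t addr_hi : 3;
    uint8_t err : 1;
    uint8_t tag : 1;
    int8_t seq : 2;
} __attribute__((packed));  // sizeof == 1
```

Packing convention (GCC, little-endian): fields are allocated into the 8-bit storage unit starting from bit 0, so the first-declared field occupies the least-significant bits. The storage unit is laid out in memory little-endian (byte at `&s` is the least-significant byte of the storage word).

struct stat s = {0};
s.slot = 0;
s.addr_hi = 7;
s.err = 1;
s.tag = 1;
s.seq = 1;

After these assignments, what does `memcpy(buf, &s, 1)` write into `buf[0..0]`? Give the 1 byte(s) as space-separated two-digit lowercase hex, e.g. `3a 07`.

[0+:1] slot=0 & 0x1 = 0x0; word=0x00
[1+:3] addr_hi=7 & 0x7 = 0x7; word=0x0e
[4+:1] err=1 & 0x1 = 0x1; word=0x1e
[5+:1] tag=1 & 0x1 = 0x1; word=0x3e
[6+:2] seq=1 & 0x3 = 0x1; word=0x7e
word = 0x7e → little-endian bytes:
  [0]=0x7e

7e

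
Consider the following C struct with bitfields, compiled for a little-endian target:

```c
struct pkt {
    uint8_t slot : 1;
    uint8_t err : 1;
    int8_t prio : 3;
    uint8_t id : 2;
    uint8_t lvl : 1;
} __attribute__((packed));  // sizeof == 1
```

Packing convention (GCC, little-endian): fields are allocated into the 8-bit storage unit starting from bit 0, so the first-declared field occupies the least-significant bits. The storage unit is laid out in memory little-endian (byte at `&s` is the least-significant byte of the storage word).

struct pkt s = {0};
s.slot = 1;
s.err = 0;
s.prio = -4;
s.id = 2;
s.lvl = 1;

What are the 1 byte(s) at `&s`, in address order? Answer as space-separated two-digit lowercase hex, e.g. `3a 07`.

slot (1b) val=1 bits=0x1 at bit 0: 0x01
err (1b) val=0 bits=0x0 at bit 1: 0x01
prio (3b) val=-4 bits=0x4 at bit 2: 0x11
id (2b) val=2 bits=0x2 at bit 5: 0x51
lvl (1b) val=1 bits=0x1 at bit 7: 0xd1
word = 0xd1 → little-endian bytes:
  [0]=0xd1

d1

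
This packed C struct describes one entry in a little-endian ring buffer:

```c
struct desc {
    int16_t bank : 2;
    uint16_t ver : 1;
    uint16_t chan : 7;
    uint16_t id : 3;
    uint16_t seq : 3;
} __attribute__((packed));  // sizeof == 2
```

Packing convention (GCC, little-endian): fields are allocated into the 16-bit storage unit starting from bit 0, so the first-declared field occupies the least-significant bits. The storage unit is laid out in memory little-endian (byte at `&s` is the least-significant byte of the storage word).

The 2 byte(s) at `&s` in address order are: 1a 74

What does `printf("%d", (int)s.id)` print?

[0]=0x1a [1]=0x74 (little-endian) → word 0x741a
bank [0+:2] = (word>>0) & 0x3 = 2
ver [2+:1] = (word>>2) & 0x1 = 0
chan [3+:7] = (word>>3) & 0x7f = 3
id [10+:3] = (word>>10) & 0x7 = 5  ←
seq [13+:3] = (word>>13) & 0x7 = 3

5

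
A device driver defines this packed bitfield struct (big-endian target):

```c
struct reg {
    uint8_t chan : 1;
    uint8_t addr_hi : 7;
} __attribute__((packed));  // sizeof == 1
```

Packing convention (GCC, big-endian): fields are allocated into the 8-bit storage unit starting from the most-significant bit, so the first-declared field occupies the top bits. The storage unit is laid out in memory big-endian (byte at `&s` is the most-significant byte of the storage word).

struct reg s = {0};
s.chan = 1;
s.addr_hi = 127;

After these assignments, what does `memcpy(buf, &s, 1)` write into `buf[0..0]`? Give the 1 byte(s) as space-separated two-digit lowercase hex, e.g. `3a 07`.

ff

[7+:1] chan=1 & 0x1 = 0x1; word=0x80
[0+:7] addr_hi=127 & 0x7f = 0x7f; word=0xff
word = 0xff → big-endian bytes:
  [0]=0xff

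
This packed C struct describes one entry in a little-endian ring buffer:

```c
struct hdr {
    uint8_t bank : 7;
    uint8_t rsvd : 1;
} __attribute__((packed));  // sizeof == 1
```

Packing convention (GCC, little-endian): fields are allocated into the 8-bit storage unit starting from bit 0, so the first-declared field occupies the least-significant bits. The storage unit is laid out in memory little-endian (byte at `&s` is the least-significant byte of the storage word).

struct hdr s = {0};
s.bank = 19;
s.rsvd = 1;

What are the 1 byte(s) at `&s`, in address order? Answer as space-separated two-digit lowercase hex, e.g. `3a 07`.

bank (7b) val=19 bits=0x13 at bit 0: 0x13
rsvd (1b) val=1 bits=0x1 at bit 7: 0x93
word = 0x93 → little-endian bytes:
  [0]=0x93

93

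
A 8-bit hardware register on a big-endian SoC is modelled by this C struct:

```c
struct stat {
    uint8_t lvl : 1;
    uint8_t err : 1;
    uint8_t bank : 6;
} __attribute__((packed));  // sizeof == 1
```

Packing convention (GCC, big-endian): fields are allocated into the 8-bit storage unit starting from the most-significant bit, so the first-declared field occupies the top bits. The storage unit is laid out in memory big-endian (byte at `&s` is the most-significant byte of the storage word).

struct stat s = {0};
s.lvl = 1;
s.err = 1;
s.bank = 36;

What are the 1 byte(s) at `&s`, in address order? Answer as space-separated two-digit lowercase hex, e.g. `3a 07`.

e4

[7+:1] lvl=1 & 0x1 = 0x1; word=0x80
[6+:1] err=1 & 0x1 = 0x1; word=0xc0
[0+:6] bank=36 & 0x3f = 0x24; word=0xe4
word = 0xe4 → big-endian bytes:
  [0]=0xe4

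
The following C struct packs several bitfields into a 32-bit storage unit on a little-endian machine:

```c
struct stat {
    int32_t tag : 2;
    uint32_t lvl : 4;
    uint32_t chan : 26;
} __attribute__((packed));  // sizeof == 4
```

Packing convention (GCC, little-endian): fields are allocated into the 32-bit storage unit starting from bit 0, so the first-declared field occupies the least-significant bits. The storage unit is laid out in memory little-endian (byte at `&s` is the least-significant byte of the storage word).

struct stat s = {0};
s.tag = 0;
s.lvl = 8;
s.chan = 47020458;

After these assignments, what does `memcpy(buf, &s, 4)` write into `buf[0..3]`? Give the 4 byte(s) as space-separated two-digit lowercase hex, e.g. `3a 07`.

a0 6a 5e b3

[0+:2] tag=0 & 0x3 = 0x0; word=0x00000000
[2+:4] lvl=8 & 0xf = 0x8; word=0x00000020
[6+:26] chan=47020458 & 0x3ffffff = 0x2cd79aa; word=0xb35e6aa0
word = 0xb35e6aa0 → little-endian bytes:
  [0]=0xa0  [1]=0x6a  [2]=0x5e  [3]=0xb3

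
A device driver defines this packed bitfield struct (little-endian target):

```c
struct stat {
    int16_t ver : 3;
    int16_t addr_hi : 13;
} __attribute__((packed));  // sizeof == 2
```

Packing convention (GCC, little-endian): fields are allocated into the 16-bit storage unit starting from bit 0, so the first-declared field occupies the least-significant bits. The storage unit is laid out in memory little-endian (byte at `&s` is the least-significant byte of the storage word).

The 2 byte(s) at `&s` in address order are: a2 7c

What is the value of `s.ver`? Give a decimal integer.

2

[0]=0xa2 [1]=0x7c (little-endian) → word 0x7ca2
ver:3 @ bit 0 → (0x7ca2>>0)&0x7 = 0x2  ←
addr_hi:13 @ bit 3 → (0x7ca2>>3)&0x1fff = 0xf94
ver signed 3b, MSB=0: value = 2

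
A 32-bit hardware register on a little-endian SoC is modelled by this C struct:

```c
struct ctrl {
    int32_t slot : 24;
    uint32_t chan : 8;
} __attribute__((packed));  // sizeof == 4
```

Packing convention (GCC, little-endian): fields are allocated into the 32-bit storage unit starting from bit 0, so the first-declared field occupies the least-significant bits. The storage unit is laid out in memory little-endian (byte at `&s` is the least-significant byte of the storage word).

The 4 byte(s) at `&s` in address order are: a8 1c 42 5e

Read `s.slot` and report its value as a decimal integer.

4332712

[0]=0xa8 [1]=0x1c [2]=0x42 [3]=0x5e (little-endian) → word 0x5e421ca8
slot [0+:24] = (word>>0) & 0xffffff = 4332712  ←
chan [24+:8] = (word>>24) & 0xff = 94
slot signed 24b, MSB=0: value = 4332712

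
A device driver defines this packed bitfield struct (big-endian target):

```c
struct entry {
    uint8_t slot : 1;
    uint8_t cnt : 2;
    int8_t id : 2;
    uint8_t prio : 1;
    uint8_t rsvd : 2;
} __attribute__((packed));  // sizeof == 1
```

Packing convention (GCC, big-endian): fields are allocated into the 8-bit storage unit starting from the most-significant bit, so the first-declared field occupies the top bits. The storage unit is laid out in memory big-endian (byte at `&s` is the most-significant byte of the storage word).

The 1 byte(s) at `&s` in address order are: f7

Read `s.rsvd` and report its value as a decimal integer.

[0]=0xf7 (big-endian) → word 0xf7
slot:1 @ bit 7 → (0xf7>>7)&0x1 = 0x1
cnt:2 @ bit 5 → (0xf7>>5)&0x3 = 0x3
id:2 @ bit 3 → (0xf7>>3)&0x3 = 0x2
prio:1 @ bit 2 → (0xf7>>2)&0x1 = 0x1
rsvd:2 @ bit 0 → (0xf7>>0)&0x3 = 0x3  ←

3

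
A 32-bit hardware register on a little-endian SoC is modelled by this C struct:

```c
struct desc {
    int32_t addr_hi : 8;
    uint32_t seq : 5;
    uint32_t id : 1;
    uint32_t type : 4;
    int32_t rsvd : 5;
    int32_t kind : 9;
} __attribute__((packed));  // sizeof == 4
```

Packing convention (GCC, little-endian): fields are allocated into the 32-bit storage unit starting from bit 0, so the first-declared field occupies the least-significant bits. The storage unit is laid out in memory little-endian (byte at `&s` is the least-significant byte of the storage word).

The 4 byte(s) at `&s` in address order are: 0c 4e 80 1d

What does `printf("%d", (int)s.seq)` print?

14

[0]=0x0c [1]=0x4e [2]=0x80 [3]=0x1d (little-endian) → word 0x1d804e0c
addr_hi [0+:8] = (word>>0) & 0xff = 12
seq [8+:5] = (word>>8) & 0x1f = 14  ←
id [13+:1] = (word>>13) & 0x1 = 0
type [14+:4] = (word>>14) & 0xf = 1
rsvd [18+:5] = (word>>18) & 0x1f = 0
kind [23+:9] = (word>>23) & 0x1ff = 59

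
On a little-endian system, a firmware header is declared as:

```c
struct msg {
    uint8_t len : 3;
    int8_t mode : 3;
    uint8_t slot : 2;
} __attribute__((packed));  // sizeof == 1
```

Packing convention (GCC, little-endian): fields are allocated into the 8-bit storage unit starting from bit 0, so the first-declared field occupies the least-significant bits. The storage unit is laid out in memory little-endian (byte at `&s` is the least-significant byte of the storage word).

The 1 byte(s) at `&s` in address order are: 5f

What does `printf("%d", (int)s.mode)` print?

[0]=0x5f (little-endian) → word 0x5f
len:3 @ bit 0 → (0x5f>>0)&0x7 = 0x7
mode:3 @ bit 3 → (0x5f>>3)&0x7 = 0x3  ←
slot:2 @ bit 6 → (0x5f>>6)&0x3 = 0x1
mode signed 3b, MSB=0: value = 3

3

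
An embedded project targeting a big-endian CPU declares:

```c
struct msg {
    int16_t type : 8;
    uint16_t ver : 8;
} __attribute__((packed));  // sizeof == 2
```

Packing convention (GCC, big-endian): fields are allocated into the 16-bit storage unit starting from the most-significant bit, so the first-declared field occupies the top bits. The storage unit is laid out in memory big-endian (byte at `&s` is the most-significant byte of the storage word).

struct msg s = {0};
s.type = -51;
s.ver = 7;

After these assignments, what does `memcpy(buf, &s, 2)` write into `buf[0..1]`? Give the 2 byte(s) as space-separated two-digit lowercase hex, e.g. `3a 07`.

cd 07

[8+:8] type=-51 & 0xff = 0xcd; word=0xcd00
[0+:8] ver=7 & 0xff = 0x7; word=0xcd07
word = 0xcd07 → big-endian bytes:
  [0]=0xcd  [1]=0x07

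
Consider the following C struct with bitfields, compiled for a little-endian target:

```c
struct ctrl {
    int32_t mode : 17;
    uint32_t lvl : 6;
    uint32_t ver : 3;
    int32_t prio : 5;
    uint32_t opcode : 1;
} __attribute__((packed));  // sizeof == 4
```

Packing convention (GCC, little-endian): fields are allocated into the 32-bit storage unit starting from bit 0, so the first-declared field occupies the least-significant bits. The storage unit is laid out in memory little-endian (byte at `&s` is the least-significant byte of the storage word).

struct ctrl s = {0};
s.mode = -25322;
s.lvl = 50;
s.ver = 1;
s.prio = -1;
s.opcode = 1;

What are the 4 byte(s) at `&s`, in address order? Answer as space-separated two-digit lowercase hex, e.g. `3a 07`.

[0+:17] mode=-25322 & 0x1ffff = 0x19d16; word=0x00019d16
[17+:6] lvl=50 & 0x3f = 0x32; word=0x00659d16
[23+:3] ver=1 & 0x7 = 0x1; word=0x00e59d16
[26+:5] prio=-1 & 0x1f = 0x1f; word=0x7ce59d16
[31+:1] opcode=1 & 0x1 = 0x1; word=0xfce59d16
word = 0xfce59d16 → little-endian bytes:
  [0]=0x16  [1]=0x9d  [2]=0xe5  [3]=0xfc

16 9d e5 fc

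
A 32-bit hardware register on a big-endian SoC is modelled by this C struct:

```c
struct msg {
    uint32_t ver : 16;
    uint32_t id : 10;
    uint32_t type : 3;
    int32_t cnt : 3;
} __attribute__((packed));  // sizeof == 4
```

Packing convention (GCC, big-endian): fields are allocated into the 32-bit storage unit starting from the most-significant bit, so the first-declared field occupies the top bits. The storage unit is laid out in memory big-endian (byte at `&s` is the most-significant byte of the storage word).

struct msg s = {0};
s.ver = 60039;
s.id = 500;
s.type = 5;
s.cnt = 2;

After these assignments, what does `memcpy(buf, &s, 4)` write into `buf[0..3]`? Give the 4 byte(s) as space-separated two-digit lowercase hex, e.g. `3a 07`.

ea 87 7d 2a

[16+:16] ver=60039 & 0xffff = 0xea87; word=0xea870000
[6+:10] id=500 & 0x3ff = 0x1f4; word=0xea877d00
[3+:3] type=5 & 0x7 = 0x5; word=0xea877d28
[0+:3] cnt=2 & 0x7 = 0x2; word=0xea877d2a
word = 0xea877d2a → big-endian bytes:
  [0]=0xea  [1]=0x87  [2]=0x7d  [3]=0x2a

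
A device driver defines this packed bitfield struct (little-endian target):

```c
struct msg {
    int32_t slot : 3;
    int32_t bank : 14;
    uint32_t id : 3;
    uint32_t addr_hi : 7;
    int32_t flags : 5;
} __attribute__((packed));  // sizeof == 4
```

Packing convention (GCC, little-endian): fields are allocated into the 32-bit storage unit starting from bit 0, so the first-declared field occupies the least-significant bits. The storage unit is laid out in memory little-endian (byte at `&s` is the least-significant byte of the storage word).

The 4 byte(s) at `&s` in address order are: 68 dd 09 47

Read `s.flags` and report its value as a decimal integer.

[0]=0x68 [1]=0xdd [2]=0x09 [3]=0x47 (little-endian) → word 0x4709dd68
slot:3 @ bit 0 → (0x4709dd68>>0)&0x7 = 0x0
bank:14 @ bit 3 → (0x4709dd68>>3)&0x3fff = 0x3bad
id:3 @ bit 17 → (0x4709dd68>>17)&0x7 = 0x4
addr_hi:7 @ bit 20 → (0x4709dd68>>20)&0x7f = 0x70
flags:5 @ bit 27 → (0x4709dd68>>27)&0x1f = 0x8  ←
flags signed 5b, MSB=0: value = 8

8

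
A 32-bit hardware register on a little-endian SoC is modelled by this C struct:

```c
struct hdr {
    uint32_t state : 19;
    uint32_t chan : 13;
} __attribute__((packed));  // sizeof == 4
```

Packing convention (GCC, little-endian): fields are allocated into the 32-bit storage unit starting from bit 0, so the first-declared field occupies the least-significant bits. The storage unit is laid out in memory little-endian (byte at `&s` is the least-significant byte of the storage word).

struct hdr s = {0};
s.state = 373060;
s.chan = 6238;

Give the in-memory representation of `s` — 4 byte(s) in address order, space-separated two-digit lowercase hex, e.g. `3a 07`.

[0+:19] state=373060 & 0x7ffff = 0x5b144; word=0x0005b144
[19+:13] chan=6238 & 0x1fff = 0x185e; word=0xc2f5b144
word = 0xc2f5b144 → little-endian bytes:
  [0]=0x44  [1]=0xb1  [2]=0xf5  [3]=0xc2

44 b1 f5 c2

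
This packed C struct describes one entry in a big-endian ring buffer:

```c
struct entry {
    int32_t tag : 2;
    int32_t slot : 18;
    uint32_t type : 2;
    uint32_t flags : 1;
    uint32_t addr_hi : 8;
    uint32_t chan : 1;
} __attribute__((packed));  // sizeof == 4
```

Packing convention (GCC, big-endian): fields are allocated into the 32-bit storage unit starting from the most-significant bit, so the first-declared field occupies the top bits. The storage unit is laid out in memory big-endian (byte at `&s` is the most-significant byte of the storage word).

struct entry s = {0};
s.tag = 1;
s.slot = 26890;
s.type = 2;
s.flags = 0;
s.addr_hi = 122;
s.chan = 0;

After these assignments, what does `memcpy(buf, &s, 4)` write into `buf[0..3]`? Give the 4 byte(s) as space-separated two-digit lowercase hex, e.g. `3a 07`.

tag:2 = 1 → 0x1 << 30 → word 0x40000000
slot:18 = 26890 → 0x690a << 12 → word 0x4690a000
type:2 = 2 → 0x2 << 10 → word 0x4690a800
flags:1 = 0 → 0x0 << 9 → word 0x4690a800
addr_hi:8 = 122 → 0x7a << 1 → word 0x4690a8f4
chan:1 = 0 → 0x0 << 0 → word 0x4690a8f4
word = 0x4690a8f4 → big-endian bytes:
  [0]=0x46  [1]=0x90  [2]=0xa8  [3]=0xf4

46 90 a8 f4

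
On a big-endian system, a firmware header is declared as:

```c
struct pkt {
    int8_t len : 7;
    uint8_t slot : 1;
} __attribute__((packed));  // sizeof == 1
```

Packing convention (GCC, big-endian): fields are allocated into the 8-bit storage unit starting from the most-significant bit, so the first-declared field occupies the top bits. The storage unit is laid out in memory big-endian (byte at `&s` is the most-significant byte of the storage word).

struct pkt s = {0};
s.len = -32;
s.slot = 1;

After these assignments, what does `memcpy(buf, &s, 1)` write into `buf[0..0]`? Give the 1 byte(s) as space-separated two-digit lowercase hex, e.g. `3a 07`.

c1

len (7b) val=-32 bits=0x60 at bit 1: 0xc0
slot (1b) val=1 bits=0x1 at bit 0: 0xc1
word = 0xc1 → big-endian bytes:
  [0]=0xc1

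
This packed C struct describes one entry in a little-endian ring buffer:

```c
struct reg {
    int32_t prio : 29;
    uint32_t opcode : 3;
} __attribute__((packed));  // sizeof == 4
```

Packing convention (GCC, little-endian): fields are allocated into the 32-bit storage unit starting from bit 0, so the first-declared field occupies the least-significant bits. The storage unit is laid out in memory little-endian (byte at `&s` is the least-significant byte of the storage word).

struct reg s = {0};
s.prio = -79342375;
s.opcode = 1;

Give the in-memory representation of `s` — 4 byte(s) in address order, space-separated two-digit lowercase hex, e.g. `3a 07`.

[0+:29] prio=-79342375 & 0x1fffffff = 0x1b4554d9; word=0x1b4554d9
[29+:3] opcode=1 & 0x7 = 0x1; word=0x3b4554d9
word = 0x3b4554d9 → little-endian bytes:
  [0]=0xd9  [1]=0x54  [2]=0x45  [3]=0x3b

d9 54 45 3b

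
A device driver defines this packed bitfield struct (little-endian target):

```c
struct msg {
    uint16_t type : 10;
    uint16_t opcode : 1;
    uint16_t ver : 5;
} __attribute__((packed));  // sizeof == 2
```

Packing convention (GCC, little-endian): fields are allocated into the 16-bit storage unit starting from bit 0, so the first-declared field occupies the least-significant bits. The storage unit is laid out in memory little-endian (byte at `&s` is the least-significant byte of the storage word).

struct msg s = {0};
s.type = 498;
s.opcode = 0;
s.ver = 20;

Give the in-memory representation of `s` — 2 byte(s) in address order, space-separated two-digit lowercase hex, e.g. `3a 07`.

f2 a1

[0+:10] type=498 & 0x3ff = 0x1f2; word=0x01f2
[10+:1] opcode=0 & 0x1 = 0x0; word=0x01f2
[11+:5] ver=20 & 0x1f = 0x14; word=0xa1f2
word = 0xa1f2 → little-endian bytes:
  [0]=0xf2  [1]=0xa1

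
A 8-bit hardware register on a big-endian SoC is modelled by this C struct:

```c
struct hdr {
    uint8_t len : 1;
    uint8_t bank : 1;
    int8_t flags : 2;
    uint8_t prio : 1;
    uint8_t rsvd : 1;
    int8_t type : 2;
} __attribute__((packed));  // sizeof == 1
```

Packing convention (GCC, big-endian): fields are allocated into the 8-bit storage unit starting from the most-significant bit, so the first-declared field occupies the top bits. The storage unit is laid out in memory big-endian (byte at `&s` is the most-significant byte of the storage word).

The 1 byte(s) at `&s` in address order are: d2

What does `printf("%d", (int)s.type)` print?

[0]=0xd2 (big-endian) → word 0xd2
len [7+:1] = (word>>7) & 0x1 = 1
bank [6+:1] = (word>>6) & 0x1 = 1
flags [4+:2] = (word>>4) & 0x3 = 1
prio [3+:1] = (word>>3) & 0x1 = 0
rsvd [2+:1] = (word>>2) & 0x1 = 0
type [0+:2] = (word>>0) & 0x3 = 2  ←
type signed 2b, MSB=1: 2 - 4 = -2

-2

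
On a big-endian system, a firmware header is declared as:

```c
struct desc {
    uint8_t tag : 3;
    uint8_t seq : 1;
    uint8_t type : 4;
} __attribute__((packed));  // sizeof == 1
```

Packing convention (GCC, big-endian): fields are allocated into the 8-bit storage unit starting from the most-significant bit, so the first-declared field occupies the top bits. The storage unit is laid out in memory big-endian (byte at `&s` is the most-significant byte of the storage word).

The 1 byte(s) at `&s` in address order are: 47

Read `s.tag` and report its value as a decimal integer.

[0]=0x47 (big-endian) → word 0x47
tag [5+:3] = (word>>5) & 0x7 = 2  ←
seq [4+:1] = (word>>4) & 0x1 = 0
type [0+:4] = (word>>0) & 0xf = 7

2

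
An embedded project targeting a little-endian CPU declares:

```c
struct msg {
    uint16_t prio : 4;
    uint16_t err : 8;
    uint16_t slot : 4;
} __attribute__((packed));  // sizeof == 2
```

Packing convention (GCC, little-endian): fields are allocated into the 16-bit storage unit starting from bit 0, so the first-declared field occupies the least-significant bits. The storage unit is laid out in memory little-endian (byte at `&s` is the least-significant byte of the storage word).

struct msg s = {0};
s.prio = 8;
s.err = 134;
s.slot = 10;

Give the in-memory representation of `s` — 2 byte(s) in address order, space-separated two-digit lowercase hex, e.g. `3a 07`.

68 a8

prio (4b) val=8 bits=0x8 at bit 0: 0x0008
err (8b) val=134 bits=0x86 at bit 4: 0x0868
slot (4b) val=10 bits=0xa at bit 12: 0xa868
word = 0xa868 → little-endian bytes:
  [0]=0x68  [1]=0xa8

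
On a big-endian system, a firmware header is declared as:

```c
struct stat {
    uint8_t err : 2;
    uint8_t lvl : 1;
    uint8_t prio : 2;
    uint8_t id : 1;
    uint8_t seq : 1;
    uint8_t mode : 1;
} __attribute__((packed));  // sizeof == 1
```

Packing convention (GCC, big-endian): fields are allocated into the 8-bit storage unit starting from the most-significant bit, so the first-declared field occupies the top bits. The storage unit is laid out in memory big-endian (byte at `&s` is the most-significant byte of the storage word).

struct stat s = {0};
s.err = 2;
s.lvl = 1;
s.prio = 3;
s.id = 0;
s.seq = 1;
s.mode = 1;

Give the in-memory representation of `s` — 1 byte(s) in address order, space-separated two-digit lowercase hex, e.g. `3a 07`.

bb

[6+:2] err=2 & 0x3 = 0x2; word=0x80
[5+:1] lvl=1 & 0x1 = 0x1; word=0xa0
[3+:2] prio=3 & 0x3 = 0x3; word=0xb8
[2+:1] id=0 & 0x1 = 0x0; word=0xb8
[1+:1] seq=1 & 0x1 = 0x1; word=0xba
[0+:1] mode=1 & 0x1 = 0x1; word=0xbb
word = 0xbb → big-endian bytes:
  [0]=0xbb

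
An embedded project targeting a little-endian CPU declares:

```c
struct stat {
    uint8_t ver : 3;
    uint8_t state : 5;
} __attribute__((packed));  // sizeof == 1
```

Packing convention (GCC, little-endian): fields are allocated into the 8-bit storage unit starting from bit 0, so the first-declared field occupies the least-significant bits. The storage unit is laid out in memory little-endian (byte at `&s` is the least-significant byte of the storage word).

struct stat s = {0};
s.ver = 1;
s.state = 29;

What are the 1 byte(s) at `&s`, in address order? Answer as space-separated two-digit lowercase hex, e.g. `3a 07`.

ver (3b) val=1 bits=0x1 at bit 0: 0x01
state (5b) val=29 bits=0x1d at bit 3: 0xe9
word = 0xe9 → little-endian bytes:
  [0]=0xe9

e9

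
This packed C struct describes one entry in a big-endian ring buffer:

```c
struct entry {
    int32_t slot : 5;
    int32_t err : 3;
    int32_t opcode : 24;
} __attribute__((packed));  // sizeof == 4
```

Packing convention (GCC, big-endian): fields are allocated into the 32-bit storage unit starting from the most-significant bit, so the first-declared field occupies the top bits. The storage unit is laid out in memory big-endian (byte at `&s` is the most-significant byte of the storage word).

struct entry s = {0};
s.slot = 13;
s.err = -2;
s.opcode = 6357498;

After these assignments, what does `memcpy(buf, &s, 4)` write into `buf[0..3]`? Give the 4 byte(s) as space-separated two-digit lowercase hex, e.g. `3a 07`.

slot (5b) val=13 bits=0xd at bit 27: 0x68000000
err (3b) val=-2 bits=0x6 at bit 24: 0x6e000000
opcode (24b) val=6357498 bits=0x6101fa at bit 0: 0x6e6101fa
word = 0x6e6101fa → big-endian bytes:
  [0]=0x6e  [1]=0x61  [2]=0x01  [3]=0xfa

6e 61 01 fa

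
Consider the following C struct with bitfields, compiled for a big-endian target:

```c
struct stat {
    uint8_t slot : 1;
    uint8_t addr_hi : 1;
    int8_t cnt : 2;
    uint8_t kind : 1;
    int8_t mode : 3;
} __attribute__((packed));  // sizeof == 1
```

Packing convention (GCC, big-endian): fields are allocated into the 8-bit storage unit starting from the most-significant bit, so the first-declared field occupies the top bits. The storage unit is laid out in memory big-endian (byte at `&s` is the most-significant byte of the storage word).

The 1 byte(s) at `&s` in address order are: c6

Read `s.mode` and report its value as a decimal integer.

[0]=0xc6 (big-endian) → word 0xc6
slot:1 @ bit 7 → (0xc6>>7)&0x1 = 0x1
addr_hi:1 @ bit 6 → (0xc6>>6)&0x1 = 0x1
cnt:2 @ bit 4 → (0xc6>>4)&0x3 = 0x0
kind:1 @ bit 3 → (0xc6>>3)&0x1 = 0x0
mode:3 @ bit 0 → (0xc6>>0)&0x7 = 0x6  ←
mode signed 3b, MSB=1: 6 - 8 = -2

-2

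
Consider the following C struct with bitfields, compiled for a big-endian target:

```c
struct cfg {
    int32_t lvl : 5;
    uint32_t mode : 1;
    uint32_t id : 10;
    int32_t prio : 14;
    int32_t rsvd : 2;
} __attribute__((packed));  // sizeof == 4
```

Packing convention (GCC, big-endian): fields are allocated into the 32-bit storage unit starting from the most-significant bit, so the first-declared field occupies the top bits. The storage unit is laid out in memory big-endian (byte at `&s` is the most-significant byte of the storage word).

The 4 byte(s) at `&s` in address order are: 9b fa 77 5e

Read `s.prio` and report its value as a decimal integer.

7639

[0]=0x9b [1]=0xfa [2]=0x77 [3]=0x5e (big-endian) → word 0x9bfa775e
lvl:5 @ bit 27 → (0x9bfa775e>>27)&0x1f = 0x13
mode:1 @ bit 26 → (0x9bfa775e>>26)&0x1 = 0x0
id:10 @ bit 16 → (0x9bfa775e>>16)&0x3ff = 0x3fa
prio:14 @ bit 2 → (0x9bfa775e>>2)&0x3fff = 0x1dd7  ←
rsvd:2 @ bit 0 → (0x9bfa775e>>0)&0x3 = 0x2
prio signed 14b, MSB=0: value = 7639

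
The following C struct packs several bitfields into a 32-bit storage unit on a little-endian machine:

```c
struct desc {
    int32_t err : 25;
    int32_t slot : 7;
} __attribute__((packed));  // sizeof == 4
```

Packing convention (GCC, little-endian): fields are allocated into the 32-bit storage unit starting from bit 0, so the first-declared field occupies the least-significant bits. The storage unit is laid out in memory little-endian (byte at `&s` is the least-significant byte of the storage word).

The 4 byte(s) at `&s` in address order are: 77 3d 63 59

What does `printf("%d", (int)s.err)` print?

[0]=0x77 [1]=0x3d [2]=0x63 [3]=0x59 (little-endian) → word 0x59633d77
err:25 @ bit 0 → (0x59633d77>>0)&0x1ffffff = 0x1633d77  ←
slot:7 @ bit 25 → (0x59633d77>>25)&0x7f = 0x2c
err signed 25b, MSB=1: 23281015 - 33554432 = -10273417

-10273417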